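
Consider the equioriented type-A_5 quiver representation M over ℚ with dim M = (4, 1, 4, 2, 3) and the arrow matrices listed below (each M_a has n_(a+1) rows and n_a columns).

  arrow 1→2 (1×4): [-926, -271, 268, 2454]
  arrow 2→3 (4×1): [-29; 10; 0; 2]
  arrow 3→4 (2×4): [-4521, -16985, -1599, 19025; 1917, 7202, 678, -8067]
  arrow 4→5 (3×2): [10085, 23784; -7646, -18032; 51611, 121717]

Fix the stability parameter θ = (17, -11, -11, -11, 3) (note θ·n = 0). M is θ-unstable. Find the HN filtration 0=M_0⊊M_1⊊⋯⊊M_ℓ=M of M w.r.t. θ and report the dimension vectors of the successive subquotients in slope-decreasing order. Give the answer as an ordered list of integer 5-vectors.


Interval decomposition of M: I[1,1]^3, I[1,5], I[3,3]^2, I[3,5], I[5,5].
HN type (ℓ=4): μ^(1)=17; μ^(2)=3; μ^(3)=-4; μ^(4)=-11

((3, 0, 0, 0, 0); (0, 0, 0, 0, 3); (1, 1, 1, 1, 0); (0, 0, 3, 1, 0))


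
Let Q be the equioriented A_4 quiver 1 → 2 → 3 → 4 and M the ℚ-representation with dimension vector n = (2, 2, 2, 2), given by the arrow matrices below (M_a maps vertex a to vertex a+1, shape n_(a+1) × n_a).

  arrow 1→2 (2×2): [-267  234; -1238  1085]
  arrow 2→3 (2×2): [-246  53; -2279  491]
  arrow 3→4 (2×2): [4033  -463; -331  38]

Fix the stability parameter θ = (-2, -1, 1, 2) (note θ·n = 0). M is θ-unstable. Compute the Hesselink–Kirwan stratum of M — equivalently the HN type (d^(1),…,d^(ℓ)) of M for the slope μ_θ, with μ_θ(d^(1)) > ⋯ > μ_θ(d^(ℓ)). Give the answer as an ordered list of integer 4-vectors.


Via rank(M_{q-1}∘⋯∘M_p): M ≅ I[1,4]^2.
μ_θ-semistable layers: μ^(1)=2; μ^(2)=1; μ^(3)=-1; μ^(4)=-2

((0, 0, 0, 2); (0, 0, 2, 0); (0, 2, 0, 0); (2, 0, 0, 0))


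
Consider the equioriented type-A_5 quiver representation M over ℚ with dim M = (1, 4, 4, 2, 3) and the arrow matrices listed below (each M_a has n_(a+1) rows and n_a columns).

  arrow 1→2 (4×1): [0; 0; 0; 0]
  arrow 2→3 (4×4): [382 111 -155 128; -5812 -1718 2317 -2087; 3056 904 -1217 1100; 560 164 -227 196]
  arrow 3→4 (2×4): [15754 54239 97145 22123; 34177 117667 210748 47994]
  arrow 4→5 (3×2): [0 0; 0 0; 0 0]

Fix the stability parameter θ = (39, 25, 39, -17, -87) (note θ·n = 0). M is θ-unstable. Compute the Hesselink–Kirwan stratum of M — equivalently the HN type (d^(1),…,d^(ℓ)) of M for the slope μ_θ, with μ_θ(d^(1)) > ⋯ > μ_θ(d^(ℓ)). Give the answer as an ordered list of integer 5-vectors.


Interval decomposition of M: I[1,1], I[2,3]^2, I[2,4]^2, I[5,5]^3.
HN type (ℓ=4): μ^(1)=39; μ^(2)=25; μ^(3)=47/3; μ^(4)=-87

((1, 0, 2, 0, 0); (0, 2, 0, 0, 0); (0, 2, 2, 2, 0); (0, 0, 0, 0, 3))


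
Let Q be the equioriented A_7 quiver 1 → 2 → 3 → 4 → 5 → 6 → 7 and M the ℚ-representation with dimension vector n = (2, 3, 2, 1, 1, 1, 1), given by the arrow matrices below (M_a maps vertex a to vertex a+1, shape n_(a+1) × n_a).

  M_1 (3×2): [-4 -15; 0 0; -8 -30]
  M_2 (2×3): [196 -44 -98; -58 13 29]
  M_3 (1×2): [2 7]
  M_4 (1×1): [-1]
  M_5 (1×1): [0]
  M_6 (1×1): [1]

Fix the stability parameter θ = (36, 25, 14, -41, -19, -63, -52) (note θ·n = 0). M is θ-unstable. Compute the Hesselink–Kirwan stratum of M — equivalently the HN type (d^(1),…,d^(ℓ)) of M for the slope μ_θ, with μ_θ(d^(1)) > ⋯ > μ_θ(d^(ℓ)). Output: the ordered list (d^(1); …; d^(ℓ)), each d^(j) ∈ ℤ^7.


Barcode: M ≅ I[1,1], I[1,2], I[2,3], I[2,5], I[6,7]. HN layers by μ_θ (6 steps, strictly decreasing):
  μ^(1)=36; μ^(2)=61/2; μ^(3)=39/2; μ^(4)=-21/4; μ^(5)=-52; μ^(6)=-63

((1, 0, 0, 0, 0, 0, 0); (1, 1, 0, 0, 0, 0, 0); (0, 1, 1, 0, 0, 0, 0); (0, 1, 1, 1, 1, 0, 0); (0, 0, 0, 0, 0, 0, 1); (0, 0, 0, 0, 0, 1, 0))


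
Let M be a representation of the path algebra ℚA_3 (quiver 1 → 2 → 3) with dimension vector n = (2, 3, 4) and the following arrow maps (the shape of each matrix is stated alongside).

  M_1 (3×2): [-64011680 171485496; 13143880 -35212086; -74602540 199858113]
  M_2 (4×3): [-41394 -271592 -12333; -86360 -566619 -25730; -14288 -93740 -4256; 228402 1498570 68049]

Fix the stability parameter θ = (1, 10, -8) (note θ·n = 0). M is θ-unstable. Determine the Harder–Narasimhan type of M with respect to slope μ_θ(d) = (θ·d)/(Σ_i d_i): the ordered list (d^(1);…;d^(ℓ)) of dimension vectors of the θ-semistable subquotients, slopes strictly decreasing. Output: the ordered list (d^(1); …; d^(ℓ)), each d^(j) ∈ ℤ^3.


Via rank(M_{q-1}∘⋯∘M_p): M ≅ I[1,1], I[1,3], I[2,2], I[2,3], I[3,3]^2.
μ_θ-semistable layers: μ^(1)=10; μ^(2)=1; μ^(3)=-8

((0, 1, 0); (2, 2, 2); (0, 0, 2))


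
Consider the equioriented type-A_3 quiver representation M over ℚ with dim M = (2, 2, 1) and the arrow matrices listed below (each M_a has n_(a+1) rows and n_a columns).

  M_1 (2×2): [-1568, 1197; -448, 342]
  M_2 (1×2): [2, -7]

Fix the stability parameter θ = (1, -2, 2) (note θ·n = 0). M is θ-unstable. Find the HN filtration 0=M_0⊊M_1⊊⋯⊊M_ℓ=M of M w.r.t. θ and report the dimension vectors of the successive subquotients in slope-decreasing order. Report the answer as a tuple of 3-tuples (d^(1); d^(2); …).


Barcode: M ≅ I[1,1], I[1,2], I[2,3]. HN layers by μ_θ (4 steps, strictly decreasing):
  μ^(1)=2; μ^(2)=1; μ^(3)=-1/2; μ^(4)=-2

((0, 0, 1); (1, 0, 0); (1, 1, 0); (0, 1, 0))


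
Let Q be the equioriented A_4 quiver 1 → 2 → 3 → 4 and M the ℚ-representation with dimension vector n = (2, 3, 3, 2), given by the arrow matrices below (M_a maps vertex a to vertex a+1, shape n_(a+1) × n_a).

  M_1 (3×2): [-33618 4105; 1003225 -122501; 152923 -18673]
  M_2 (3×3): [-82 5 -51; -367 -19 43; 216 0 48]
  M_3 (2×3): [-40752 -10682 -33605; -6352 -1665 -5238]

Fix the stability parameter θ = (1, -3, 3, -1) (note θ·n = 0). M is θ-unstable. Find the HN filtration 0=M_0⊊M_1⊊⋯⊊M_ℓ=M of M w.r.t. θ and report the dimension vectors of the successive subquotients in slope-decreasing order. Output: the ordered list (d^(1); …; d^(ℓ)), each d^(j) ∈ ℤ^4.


Barcode: M ≅ I[1,2], I[1,4], I[2,4], I[3,3]. HN layers by μ_θ (4 steps, strictly decreasing):
  μ^(1)=3; μ^(2)=1; μ^(3)=-1; μ^(4)=-3

((0, 0, 1, 0); (0, 0, 2, 2); (2, 2, 0, 0); (0, 1, 0, 0))


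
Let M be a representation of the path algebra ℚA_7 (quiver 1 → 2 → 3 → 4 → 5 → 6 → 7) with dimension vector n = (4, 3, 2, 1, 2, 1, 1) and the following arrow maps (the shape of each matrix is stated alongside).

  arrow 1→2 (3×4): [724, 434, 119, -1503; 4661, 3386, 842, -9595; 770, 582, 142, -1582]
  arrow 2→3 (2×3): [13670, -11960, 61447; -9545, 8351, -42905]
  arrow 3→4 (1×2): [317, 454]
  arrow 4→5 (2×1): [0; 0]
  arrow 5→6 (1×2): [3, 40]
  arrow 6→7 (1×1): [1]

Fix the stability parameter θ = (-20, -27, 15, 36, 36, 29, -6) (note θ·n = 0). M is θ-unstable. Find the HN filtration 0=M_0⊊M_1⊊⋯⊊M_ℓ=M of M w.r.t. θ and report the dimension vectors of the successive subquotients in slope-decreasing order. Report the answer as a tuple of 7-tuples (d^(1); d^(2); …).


Via rank(M_{q-1}∘⋯∘M_p): M ≅ I[1,1], I[1,2], I[1,3], I[1,4], I[5,5], I[5,7].
μ_θ-semistable layers: μ^(1)=36; μ^(2)=59/3; μ^(3)=15; μ^(4)=-20; μ^(5)=-47/2

((0, 0, 0, 1, 1, 0, 0); (0, 0, 0, 0, 1, 1, 1); (0, 0, 2, 0, 0, 0, 0); (1, 0, 0, 0, 0, 0, 0); (3, 3, 0, 0, 0, 0, 0))


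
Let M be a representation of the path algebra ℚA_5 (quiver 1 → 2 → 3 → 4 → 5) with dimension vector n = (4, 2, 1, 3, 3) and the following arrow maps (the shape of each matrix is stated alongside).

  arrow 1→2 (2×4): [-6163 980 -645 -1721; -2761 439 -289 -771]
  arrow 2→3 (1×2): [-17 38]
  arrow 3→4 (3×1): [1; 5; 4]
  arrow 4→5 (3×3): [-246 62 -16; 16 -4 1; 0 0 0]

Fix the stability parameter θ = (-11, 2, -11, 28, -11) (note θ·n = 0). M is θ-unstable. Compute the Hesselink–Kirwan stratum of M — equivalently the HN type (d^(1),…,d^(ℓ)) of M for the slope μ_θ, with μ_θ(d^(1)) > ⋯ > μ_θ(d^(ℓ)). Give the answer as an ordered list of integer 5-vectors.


Interval decomposition of M: I[1,1]^2, I[1,2], I[1,4], I[4,5]^2, I[5,5].
HN type (ℓ=5): μ^(1)=28; μ^(2)=17/2; μ^(3)=2; μ^(4)=-9/2; μ^(5)=-11

((0, 0, 0, 1, 0); (0, 0, 0, 2, 2); (0, 1, 0, 0, 0); (0, 1, 1, 0, 0); (4, 0, 0, 0, 1))


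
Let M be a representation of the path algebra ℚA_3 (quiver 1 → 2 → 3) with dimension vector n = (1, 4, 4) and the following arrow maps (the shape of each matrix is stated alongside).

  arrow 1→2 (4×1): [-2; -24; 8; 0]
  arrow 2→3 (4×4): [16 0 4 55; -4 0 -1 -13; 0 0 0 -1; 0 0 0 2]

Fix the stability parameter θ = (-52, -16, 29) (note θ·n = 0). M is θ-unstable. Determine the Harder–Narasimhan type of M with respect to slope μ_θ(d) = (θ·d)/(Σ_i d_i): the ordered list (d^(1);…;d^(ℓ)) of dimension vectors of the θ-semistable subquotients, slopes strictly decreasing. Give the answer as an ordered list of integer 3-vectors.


Barcode: M ≅ I[1,2], I[2,2], I[2,3]^2, I[3,3]^2. HN layers by μ_θ (3 steps, strictly decreasing):
  μ^(1)=29; μ^(2)=-16; μ^(3)=-52

((0, 0, 4); (0, 4, 0); (1, 0, 0))


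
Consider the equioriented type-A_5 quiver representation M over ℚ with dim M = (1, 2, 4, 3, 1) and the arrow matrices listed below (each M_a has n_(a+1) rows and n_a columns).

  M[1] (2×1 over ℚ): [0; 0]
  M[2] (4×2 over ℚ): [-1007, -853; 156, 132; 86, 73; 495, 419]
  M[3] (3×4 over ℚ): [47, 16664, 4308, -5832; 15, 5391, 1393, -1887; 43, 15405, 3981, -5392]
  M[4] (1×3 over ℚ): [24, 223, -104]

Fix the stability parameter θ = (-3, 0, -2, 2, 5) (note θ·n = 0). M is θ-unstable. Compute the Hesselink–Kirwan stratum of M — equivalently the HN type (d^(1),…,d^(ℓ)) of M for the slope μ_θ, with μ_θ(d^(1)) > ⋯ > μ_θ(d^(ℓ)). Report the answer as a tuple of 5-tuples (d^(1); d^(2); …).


Barcode: M ≅ I[1,1], I[2,4], I[2,5], I[3,3], I[3,4]. HN layers by μ_θ (5 steps, strictly decreasing):
  μ^(1)=5; μ^(2)=2; μ^(3)=-1; μ^(4)=-2; μ^(5)=-3

((0, 0, 0, 0, 1); (0, 0, 0, 3, 0); (0, 2, 2, 0, 0); (0, 0, 2, 0, 0); (1, 0, 0, 0, 0))


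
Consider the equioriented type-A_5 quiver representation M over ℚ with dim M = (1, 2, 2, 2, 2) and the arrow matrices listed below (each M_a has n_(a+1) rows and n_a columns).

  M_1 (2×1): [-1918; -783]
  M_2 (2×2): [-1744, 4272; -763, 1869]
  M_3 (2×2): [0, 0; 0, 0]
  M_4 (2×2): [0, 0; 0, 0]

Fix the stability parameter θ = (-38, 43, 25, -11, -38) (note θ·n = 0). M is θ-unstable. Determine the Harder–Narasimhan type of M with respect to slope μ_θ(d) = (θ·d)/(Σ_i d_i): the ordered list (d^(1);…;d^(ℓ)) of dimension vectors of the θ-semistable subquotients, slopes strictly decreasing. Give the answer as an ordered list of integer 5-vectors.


Via rank(M_{q-1}∘⋯∘M_p): M ≅ I[1,3], I[2,2], I[3,3], I[4,4]^2, I[5,5]^2.
μ_θ-semistable layers: μ^(1)=43; μ^(2)=34; μ^(3)=25; μ^(4)=-11; μ^(5)=-38

((0, 1, 0, 0, 0); (0, 1, 1, 0, 0); (0, 0, 1, 0, 0); (0, 0, 0, 2, 0); (1, 0, 0, 0, 2))


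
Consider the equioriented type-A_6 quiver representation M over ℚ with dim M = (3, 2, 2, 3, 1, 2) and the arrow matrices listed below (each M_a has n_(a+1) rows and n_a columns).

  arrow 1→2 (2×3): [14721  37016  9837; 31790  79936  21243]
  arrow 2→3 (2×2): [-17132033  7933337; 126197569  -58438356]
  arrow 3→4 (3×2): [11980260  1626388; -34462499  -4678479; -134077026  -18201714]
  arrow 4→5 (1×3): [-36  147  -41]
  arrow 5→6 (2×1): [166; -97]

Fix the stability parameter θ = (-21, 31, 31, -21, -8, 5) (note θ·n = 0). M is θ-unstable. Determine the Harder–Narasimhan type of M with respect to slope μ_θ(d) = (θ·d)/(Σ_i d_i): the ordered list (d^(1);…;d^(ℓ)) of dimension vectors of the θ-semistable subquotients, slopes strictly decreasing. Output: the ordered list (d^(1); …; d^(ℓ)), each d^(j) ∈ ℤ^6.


Interval decomposition of M: I[1,1], I[1,4], I[1,6], I[4,4], I[6,6].
HN type (ℓ=4): μ^(1)=41/3; μ^(2)=38/5; μ^(3)=5; μ^(4)=-21

((0, 1, 1, 1, 0, 0); (0, 1, 1, 1, 1, 1); (0, 0, 0, 0, 0, 1); (3, 0, 0, 1, 0, 0))


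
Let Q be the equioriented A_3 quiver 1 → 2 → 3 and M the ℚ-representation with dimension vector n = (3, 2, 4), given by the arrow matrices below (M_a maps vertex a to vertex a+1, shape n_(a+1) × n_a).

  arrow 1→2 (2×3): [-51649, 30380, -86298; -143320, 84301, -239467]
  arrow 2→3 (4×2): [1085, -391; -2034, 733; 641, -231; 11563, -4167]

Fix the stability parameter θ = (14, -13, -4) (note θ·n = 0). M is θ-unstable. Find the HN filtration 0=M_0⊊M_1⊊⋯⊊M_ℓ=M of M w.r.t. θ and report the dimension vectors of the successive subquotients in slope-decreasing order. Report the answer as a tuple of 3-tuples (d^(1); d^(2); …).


Barcode: M ≅ I[1,1], I[1,3]^2, I[3,3]^2. HN layers by μ_θ (3 steps, strictly decreasing):
  μ^(1)=14; μ^(2)=-1; μ^(3)=-4

((1, 0, 0); (2, 2, 2); (0, 0, 2))


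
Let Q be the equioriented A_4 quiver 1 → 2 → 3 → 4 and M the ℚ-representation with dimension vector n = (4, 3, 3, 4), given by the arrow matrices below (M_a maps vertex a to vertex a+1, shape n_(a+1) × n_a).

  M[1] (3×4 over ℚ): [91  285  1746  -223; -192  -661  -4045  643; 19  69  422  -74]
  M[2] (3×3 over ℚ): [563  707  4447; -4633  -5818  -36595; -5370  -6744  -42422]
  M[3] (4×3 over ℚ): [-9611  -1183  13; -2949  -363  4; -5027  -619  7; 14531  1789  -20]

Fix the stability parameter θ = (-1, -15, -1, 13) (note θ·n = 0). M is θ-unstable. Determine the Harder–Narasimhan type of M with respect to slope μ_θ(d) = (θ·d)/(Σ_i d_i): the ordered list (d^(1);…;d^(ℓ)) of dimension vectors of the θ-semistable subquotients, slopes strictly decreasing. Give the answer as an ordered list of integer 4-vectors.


Interval decomposition of M: I[1,1], I[1,2], I[1,3], I[1,4], I[3,4], I[4,4]^2.
HN type (ℓ=3): μ^(1)=13; μ^(2)=-1; μ^(3)=-8

((0, 0, 0, 4); (1, 0, 3, 0); (3, 3, 0, 0))


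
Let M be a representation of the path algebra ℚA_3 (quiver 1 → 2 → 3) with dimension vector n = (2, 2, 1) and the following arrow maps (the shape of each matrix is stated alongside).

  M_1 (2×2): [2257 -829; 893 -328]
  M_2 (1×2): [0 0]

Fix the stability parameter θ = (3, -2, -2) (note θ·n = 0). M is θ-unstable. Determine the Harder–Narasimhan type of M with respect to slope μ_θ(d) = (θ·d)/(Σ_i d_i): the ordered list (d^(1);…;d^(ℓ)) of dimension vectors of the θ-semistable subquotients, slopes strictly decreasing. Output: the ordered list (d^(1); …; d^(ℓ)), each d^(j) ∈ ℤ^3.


Interval decomposition of M: I[1,2]^2, I[3,3].
HN type (ℓ=2): μ^(1)=1/2; μ^(2)=-2

((2, 2, 0); (0, 0, 1))


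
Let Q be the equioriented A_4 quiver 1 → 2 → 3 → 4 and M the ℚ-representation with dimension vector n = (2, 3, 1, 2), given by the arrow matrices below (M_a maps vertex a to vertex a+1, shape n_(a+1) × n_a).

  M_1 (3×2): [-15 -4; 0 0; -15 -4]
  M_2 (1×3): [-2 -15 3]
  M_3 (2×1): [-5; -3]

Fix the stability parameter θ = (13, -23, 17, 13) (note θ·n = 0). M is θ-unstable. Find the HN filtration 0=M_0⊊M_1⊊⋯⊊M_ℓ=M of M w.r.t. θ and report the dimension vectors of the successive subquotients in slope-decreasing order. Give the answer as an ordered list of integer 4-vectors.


Barcode: M ≅ I[1,1], I[1,4], I[2,2]^2, I[4,4]. HN layers by μ_θ (4 steps, strictly decreasing):
  μ^(1)=15; μ^(2)=13; μ^(3)=-5; μ^(4)=-23

((0, 0, 1, 1); (1, 0, 0, 1); (1, 1, 0, 0); (0, 2, 0, 0))


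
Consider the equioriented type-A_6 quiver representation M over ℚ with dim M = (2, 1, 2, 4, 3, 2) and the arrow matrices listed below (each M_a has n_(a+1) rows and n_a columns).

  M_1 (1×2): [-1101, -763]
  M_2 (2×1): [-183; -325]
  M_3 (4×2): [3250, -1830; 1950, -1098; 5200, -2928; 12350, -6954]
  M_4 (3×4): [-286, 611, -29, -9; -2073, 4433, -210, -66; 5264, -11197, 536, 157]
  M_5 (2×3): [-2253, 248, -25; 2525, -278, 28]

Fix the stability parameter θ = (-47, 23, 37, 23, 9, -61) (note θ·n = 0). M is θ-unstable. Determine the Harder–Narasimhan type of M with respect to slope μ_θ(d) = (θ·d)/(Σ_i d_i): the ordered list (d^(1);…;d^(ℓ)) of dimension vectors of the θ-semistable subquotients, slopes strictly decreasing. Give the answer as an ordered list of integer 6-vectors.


Barcode: M ≅ I[1,1], I[1,3], I[3,4], I[4,5], I[4,6]^2. HN layers by μ_θ (6 steps, strictly decreasing):
  μ^(1)=37; μ^(2)=30; μ^(3)=23; μ^(4)=16; μ^(5)=-29/3; μ^(6)=-47

((0, 0, 1, 0, 0, 0); (0, 0, 1, 1, 0, 0); (0, 1, 0, 0, 0, 0); (0, 0, 0, 1, 1, 0); (0, 0, 0, 2, 2, 2); (2, 0, 0, 0, 0, 0))


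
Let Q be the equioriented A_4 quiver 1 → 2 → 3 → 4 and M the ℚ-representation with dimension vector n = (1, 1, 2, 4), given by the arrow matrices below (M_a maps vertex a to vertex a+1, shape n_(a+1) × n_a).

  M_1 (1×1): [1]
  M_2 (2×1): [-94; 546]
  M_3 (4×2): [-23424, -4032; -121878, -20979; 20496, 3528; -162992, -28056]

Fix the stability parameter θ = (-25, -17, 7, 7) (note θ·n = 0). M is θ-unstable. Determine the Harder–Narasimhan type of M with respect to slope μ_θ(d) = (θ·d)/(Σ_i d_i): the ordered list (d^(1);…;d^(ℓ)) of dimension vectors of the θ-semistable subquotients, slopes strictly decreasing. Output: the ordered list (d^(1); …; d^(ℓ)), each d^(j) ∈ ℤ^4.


Interval decomposition of M: I[1,4], I[3,3], I[4,4]^3.
HN type (ℓ=3): μ^(1)=7; μ^(2)=-17; μ^(3)=-25

((0, 0, 2, 4); (0, 1, 0, 0); (1, 0, 0, 0))


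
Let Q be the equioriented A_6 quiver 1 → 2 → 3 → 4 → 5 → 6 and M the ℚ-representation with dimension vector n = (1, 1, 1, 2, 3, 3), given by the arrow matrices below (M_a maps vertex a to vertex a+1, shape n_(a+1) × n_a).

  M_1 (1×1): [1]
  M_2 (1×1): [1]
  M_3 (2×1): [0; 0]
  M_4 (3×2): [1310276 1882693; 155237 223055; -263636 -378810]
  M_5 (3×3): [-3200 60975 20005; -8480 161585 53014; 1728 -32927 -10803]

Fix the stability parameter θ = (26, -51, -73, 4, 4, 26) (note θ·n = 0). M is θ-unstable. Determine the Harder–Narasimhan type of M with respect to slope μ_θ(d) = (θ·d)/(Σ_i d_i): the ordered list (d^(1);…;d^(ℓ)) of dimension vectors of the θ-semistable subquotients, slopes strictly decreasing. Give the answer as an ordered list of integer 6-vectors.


Via rank(M_{q-1}∘⋯∘M_p): M ≅ I[1,3], I[4,6]^2, I[5,5], I[6,6].
μ_θ-semistable layers: μ^(1)=26; μ^(2)=4; μ^(3)=-98/3

((0, 0, 0, 0, 0, 3); (0, 0, 0, 2, 3, 0); (1, 1, 1, 0, 0, 0))


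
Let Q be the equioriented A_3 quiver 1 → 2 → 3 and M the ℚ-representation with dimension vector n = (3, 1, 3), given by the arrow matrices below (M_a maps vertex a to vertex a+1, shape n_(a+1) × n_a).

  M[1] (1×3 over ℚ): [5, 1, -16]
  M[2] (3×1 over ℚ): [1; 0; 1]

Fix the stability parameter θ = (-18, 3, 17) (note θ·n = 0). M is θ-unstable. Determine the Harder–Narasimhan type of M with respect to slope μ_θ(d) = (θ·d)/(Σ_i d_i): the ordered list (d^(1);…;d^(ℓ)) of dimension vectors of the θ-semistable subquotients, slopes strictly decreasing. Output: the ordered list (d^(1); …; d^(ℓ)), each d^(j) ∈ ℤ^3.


Barcode: M ≅ I[1,1]^2, I[1,3], I[3,3]^2. HN layers by μ_θ (3 steps, strictly decreasing):
  μ^(1)=17; μ^(2)=3; μ^(3)=-18

((0, 0, 3); (0, 1, 0); (3, 0, 0))


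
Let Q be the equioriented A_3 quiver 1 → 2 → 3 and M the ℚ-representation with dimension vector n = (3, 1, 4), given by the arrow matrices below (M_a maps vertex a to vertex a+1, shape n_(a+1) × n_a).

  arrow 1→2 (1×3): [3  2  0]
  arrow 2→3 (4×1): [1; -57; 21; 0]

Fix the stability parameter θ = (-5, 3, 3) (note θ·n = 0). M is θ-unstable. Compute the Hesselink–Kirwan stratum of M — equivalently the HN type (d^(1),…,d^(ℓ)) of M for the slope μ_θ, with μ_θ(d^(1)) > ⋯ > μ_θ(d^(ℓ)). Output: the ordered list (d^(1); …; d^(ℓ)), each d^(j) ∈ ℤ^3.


Interval decomposition of M: I[1,1]^2, I[1,3], I[3,3]^3.
HN type (ℓ=2): μ^(1)=3; μ^(2)=-5

((0, 1, 4); (3, 0, 0))


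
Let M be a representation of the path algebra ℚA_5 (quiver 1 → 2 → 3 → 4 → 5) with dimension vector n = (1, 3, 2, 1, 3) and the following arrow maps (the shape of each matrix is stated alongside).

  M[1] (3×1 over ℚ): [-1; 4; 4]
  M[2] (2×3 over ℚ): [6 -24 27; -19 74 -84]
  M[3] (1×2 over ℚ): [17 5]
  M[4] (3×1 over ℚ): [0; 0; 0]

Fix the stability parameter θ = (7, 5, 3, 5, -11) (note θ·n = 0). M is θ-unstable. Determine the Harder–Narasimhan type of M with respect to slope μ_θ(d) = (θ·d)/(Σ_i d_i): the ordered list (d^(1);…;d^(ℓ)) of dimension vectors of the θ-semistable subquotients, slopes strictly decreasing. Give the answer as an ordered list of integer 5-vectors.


Via rank(M_{q-1}∘⋯∘M_p): M ≅ I[1,4], I[2,2], I[2,3], I[5,5]^3.
μ_θ-semistable layers: μ^(1)=5; μ^(2)=4; μ^(3)=-11

((1, 2, 1, 1, 0); (0, 1, 1, 0, 0); (0, 0, 0, 0, 3))


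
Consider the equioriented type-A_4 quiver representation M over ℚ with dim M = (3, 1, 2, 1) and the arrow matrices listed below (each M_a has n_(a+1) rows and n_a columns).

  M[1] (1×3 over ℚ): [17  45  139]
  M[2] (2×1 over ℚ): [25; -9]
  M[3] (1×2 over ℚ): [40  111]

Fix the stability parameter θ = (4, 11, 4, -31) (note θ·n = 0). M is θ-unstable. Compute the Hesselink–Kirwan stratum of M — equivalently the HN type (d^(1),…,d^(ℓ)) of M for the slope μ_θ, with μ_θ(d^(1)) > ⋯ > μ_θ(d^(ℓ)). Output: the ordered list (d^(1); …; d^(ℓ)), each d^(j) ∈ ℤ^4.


Barcode: M ≅ I[1,1]^2, I[1,4], I[3,3]. HN layers by μ_θ (2 steps, strictly decreasing):
  μ^(1)=4; μ^(2)=-3

((2, 0, 1, 0); (1, 1, 1, 1))


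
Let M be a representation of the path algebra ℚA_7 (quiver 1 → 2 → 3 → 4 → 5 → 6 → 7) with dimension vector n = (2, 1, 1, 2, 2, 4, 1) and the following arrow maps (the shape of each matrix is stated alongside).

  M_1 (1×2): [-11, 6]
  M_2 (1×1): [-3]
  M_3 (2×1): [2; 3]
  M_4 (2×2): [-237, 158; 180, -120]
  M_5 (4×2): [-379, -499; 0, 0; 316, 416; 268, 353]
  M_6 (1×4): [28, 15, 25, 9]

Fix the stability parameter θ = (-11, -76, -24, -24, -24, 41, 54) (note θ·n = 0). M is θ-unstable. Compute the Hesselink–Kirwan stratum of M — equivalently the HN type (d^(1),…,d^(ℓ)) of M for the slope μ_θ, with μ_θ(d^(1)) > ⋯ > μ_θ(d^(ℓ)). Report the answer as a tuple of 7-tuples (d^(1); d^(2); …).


Barcode: M ≅ I[1,1], I[1,4], I[4,6], I[5,7], I[6,6]^2. HN layers by μ_θ (5 steps, strictly decreasing):
  μ^(1)=54; μ^(2)=41; μ^(3)=-11; μ^(4)=-24; μ^(5)=-87/2

((0, 0, 0, 0, 0, 0, 1); (0, 0, 0, 0, 0, 4, 0); (1, 0, 0, 0, 0, 0, 0); (0, 0, 1, 2, 2, 0, 0); (1, 1, 0, 0, 0, 0, 0))


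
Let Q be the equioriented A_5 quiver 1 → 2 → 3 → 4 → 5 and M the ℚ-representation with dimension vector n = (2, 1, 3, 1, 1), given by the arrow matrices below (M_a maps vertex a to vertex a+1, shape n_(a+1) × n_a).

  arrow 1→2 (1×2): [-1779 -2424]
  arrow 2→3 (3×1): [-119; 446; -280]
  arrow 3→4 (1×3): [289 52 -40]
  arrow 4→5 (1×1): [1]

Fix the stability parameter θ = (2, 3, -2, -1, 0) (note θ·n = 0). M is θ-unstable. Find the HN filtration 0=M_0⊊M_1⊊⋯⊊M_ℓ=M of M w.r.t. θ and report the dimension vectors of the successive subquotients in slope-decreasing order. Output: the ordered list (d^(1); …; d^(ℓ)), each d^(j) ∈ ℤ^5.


Interval decomposition of M: I[1,1], I[1,5], I[3,3]^2.
HN type (ℓ=3): μ^(1)=2; μ^(2)=2/5; μ^(3)=-2

((1, 0, 0, 0, 0); (1, 1, 1, 1, 1); (0, 0, 2, 0, 0))


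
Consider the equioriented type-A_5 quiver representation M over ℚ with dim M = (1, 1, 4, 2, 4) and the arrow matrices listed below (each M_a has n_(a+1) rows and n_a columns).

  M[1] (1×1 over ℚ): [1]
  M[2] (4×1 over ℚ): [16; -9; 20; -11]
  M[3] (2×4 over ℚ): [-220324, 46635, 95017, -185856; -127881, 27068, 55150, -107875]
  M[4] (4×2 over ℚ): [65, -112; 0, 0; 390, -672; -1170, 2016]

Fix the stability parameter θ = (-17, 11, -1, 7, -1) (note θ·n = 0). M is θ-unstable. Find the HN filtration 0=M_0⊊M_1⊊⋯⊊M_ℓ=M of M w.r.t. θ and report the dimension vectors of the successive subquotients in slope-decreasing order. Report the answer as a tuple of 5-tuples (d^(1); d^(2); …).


Interval decomposition of M: I[1,5], I[3,3]^2, I[3,4], I[5,5]^3.
HN type (ℓ=4): μ^(1)=7; μ^(2)=4; μ^(3)=-1; μ^(4)=-17

((0, 0, 0, 1, 0); (0, 1, 1, 1, 1); (0, 0, 3, 0, 3); (1, 0, 0, 0, 0))


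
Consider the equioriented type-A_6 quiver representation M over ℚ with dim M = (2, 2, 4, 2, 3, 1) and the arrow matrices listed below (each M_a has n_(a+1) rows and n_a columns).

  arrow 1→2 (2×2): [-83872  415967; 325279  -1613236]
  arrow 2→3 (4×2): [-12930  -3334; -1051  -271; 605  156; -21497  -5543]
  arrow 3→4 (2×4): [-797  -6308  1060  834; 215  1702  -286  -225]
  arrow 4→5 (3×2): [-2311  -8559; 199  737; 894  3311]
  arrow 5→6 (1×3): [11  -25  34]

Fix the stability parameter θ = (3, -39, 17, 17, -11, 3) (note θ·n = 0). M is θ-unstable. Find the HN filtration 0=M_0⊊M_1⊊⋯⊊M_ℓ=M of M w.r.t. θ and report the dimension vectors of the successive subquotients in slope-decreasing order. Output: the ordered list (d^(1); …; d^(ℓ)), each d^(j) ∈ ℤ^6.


Interval decomposition of M: I[1,5]^2, I[3,3]^2, I[5,6].
HN type (ℓ=5): μ^(1)=17; μ^(2)=23/3; μ^(3)=3; μ^(4)=-11; μ^(5)=-18

((0, 0, 2, 0, 0, 0); (0, 0, 2, 2, 2, 0); (0, 0, 0, 0, 0, 1); (0, 0, 0, 0, 1, 0); (2, 2, 0, 0, 0, 0))


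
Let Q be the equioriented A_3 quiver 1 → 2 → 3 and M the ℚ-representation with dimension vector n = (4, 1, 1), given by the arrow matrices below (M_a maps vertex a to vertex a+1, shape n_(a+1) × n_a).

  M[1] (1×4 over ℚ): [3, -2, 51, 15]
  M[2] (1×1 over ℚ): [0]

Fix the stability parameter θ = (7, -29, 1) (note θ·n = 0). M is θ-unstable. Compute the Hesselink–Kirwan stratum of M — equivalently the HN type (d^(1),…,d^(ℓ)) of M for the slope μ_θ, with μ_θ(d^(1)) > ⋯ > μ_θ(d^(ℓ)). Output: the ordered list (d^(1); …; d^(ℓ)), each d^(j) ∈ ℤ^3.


Via rank(M_{q-1}∘⋯∘M_p): M ≅ I[1,1]^3, I[1,2], I[3,3].
μ_θ-semistable layers: μ^(1)=7; μ^(2)=1; μ^(3)=-11

((3, 0, 0); (0, 0, 1); (1, 1, 0))


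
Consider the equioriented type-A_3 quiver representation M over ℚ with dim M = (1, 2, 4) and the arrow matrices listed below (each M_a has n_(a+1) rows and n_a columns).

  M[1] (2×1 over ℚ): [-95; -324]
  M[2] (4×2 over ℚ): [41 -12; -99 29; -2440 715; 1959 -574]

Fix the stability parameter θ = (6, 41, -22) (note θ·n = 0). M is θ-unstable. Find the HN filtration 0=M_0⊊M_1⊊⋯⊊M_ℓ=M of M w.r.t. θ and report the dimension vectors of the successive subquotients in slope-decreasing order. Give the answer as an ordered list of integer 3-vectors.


Via rank(M_{q-1}∘⋯∘M_p): M ≅ I[1,3], I[2,3], I[3,3]^2.
μ_θ-semistable layers: μ^(1)=19/2; μ^(2)=6; μ^(3)=-22

((0, 2, 2); (1, 0, 0); (0, 0, 2))


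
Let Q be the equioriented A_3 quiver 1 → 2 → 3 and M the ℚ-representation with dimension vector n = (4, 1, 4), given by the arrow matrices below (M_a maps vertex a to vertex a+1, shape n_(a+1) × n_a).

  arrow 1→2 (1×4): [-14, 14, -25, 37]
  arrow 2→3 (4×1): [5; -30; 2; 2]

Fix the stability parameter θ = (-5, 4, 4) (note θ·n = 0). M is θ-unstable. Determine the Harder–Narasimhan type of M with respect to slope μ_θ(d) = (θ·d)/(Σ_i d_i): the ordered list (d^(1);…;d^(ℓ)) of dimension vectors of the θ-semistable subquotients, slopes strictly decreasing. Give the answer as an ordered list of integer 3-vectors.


Interval decomposition of M: I[1,1]^3, I[1,3], I[3,3]^3.
HN type (ℓ=2): μ^(1)=4; μ^(2)=-5

((0, 1, 4); (4, 0, 0))


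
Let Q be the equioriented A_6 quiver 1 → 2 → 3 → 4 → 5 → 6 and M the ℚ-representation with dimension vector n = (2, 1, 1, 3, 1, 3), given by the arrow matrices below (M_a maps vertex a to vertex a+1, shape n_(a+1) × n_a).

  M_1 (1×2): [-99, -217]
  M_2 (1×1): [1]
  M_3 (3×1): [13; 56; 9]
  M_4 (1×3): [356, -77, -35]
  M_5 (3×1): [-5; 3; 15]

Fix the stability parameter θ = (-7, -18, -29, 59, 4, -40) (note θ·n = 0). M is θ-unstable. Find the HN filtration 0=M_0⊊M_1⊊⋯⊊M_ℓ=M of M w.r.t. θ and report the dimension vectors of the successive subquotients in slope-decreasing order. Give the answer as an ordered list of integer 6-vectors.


Interval decomposition of M: I[1,1], I[1,6], I[4,4]^2, I[6,6]^2.
HN type (ℓ=5): μ^(1)=59; μ^(2)=23/3; μ^(3)=-7; μ^(4)=-18; μ^(5)=-40

((0, 0, 0, 2, 0, 0); (0, 0, 0, 1, 1, 1); (1, 0, 0, 0, 0, 0); (1, 1, 1, 0, 0, 0); (0, 0, 0, 0, 0, 2))


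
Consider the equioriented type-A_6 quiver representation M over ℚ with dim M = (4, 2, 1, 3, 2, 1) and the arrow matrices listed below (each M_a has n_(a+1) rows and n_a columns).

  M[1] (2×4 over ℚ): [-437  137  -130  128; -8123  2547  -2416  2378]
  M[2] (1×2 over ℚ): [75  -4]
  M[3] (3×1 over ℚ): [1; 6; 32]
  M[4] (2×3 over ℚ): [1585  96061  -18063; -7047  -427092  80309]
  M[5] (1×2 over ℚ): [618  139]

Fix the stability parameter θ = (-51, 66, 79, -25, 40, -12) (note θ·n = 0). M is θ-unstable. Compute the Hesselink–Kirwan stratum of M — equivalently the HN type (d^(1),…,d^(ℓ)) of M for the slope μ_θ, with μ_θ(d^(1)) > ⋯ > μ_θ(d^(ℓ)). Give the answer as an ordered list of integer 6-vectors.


Via rank(M_{q-1}∘⋯∘M_p): M ≅ I[1,1]^2, I[1,2], I[1,6], I[4,4], I[4,5].
μ_θ-semistable layers: μ^(1)=66; μ^(2)=40; μ^(3)=148/5; μ^(4)=-25; μ^(5)=-51

((0, 1, 0, 0, 0, 0); (0, 0, 0, 0, 1, 0); (0, 1, 1, 1, 1, 1); (0, 0, 0, 2, 0, 0); (4, 0, 0, 0, 0, 0))


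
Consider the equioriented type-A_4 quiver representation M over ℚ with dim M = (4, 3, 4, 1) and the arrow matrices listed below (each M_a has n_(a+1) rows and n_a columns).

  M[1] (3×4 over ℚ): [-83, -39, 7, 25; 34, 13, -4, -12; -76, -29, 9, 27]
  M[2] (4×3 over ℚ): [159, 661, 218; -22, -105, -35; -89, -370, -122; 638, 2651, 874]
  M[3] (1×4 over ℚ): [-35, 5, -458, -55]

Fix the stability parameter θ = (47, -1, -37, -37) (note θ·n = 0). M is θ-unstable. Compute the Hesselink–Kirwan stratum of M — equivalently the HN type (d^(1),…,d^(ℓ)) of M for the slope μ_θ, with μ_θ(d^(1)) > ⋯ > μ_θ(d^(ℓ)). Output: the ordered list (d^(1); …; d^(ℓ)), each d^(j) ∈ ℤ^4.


Via rank(M_{q-1}∘⋯∘M_p): M ≅ I[1,1], I[1,3]^2, I[1,4], I[3,3].
μ_θ-semistable layers: μ^(1)=47; μ^(2)=3; μ^(3)=-7; μ^(4)=-37

((1, 0, 0, 0); (2, 2, 2, 0); (1, 1, 1, 1); (0, 0, 1, 0))


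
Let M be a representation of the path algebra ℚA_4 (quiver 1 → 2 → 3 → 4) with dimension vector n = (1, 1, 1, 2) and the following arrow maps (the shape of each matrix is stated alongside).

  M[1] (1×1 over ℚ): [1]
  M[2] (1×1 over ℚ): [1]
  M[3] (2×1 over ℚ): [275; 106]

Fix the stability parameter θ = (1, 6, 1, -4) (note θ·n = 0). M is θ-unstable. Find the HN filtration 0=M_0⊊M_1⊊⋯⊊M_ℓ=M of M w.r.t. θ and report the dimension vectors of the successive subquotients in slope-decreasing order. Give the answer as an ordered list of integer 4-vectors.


Interval decomposition of M: I[1,4], I[4,4].
HN type (ℓ=2): μ^(1)=1; μ^(2)=-4

((1, 1, 1, 1); (0, 0, 0, 1))


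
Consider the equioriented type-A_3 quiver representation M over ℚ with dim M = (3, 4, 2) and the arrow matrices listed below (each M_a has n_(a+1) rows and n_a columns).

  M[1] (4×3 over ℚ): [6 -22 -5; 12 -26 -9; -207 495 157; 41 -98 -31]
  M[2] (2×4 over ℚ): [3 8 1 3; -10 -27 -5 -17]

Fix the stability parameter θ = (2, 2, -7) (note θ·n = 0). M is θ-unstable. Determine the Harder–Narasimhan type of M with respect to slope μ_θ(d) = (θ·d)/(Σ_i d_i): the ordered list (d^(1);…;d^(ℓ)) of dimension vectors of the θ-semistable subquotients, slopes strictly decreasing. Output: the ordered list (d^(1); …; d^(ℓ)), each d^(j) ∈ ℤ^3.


Via rank(M_{q-1}∘⋯∘M_p): M ≅ I[1,2], I[1,3]^2, I[2,2].
μ_θ-semistable layers: μ^(1)=2; μ^(2)=-1

((1, 2, 0); (2, 2, 2))


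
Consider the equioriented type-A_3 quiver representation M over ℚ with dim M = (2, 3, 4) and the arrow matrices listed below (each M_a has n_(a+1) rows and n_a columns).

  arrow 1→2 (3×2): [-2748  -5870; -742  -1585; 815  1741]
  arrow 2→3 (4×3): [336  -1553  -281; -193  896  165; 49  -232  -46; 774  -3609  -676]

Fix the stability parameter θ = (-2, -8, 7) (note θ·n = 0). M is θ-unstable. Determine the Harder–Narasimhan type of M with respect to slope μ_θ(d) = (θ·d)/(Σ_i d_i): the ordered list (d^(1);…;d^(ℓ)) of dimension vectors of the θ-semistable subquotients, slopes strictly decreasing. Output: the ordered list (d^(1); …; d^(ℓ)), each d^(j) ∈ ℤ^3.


Interval decomposition of M: I[1,3]^2, I[2,3], I[3,3].
HN type (ℓ=3): μ^(1)=7; μ^(2)=-5; μ^(3)=-8

((0, 0, 4); (2, 2, 0); (0, 1, 0))


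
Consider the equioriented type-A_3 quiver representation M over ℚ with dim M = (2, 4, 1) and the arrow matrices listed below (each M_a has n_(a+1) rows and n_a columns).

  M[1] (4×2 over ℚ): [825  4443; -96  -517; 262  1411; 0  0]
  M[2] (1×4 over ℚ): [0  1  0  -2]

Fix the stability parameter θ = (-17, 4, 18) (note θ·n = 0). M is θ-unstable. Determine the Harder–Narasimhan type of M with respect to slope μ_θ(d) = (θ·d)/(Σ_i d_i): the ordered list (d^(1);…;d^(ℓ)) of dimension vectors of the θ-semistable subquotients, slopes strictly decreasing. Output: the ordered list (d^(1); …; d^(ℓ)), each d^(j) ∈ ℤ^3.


Interval decomposition of M: I[1,2], I[1,3], I[2,2]^2.
HN type (ℓ=3): μ^(1)=18; μ^(2)=4; μ^(3)=-17

((0, 0, 1); (0, 4, 0); (2, 0, 0))


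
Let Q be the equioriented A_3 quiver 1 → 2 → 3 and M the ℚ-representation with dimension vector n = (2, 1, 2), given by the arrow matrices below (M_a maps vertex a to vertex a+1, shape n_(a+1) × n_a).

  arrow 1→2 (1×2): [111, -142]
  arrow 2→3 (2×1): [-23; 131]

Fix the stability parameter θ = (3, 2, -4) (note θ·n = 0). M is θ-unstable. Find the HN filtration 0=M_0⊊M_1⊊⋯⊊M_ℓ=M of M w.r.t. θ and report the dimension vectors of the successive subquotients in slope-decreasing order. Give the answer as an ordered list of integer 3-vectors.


Barcode: M ≅ I[1,1], I[1,3], I[3,3]. HN layers by μ_θ (3 steps, strictly decreasing):
  μ^(1)=3; μ^(2)=1/3; μ^(3)=-4

((1, 0, 0); (1, 1, 1); (0, 0, 1))


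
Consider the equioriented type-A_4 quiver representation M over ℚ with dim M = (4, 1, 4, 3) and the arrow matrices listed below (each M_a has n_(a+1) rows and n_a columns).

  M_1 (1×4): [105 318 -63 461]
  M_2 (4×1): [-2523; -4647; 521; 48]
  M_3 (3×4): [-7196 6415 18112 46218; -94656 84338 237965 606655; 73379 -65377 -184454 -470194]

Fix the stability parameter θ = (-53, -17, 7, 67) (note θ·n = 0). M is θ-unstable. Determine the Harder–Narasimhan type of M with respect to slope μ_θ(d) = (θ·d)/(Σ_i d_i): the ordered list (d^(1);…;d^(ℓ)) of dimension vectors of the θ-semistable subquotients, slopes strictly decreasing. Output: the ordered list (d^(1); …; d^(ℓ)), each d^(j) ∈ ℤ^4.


Via rank(M_{q-1}∘⋯∘M_p): M ≅ I[1,1]^3, I[1,4], I[3,3], I[3,4]^2.
μ_θ-semistable layers: μ^(1)=67; μ^(2)=7; μ^(3)=-17; μ^(4)=-53

((0, 0, 0, 3); (0, 0, 4, 0); (0, 1, 0, 0); (4, 0, 0, 0))


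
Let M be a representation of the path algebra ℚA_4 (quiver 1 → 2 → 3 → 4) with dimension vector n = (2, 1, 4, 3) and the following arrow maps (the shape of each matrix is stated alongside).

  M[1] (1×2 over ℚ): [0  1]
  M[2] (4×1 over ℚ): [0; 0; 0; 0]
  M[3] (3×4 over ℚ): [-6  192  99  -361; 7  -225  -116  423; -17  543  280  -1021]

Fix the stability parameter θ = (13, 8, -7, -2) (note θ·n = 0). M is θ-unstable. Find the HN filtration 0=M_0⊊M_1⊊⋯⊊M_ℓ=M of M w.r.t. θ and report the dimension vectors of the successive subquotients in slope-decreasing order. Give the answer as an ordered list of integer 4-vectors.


Via rank(M_{q-1}∘⋯∘M_p): M ≅ I[1,1], I[1,2], I[3,3]^2, I[3,4]^2, I[4,4].
μ_θ-semistable layers: μ^(1)=13; μ^(2)=21/2; μ^(3)=-2; μ^(4)=-7

((1, 0, 0, 0); (1, 1, 0, 0); (0, 0, 0, 3); (0, 0, 4, 0))


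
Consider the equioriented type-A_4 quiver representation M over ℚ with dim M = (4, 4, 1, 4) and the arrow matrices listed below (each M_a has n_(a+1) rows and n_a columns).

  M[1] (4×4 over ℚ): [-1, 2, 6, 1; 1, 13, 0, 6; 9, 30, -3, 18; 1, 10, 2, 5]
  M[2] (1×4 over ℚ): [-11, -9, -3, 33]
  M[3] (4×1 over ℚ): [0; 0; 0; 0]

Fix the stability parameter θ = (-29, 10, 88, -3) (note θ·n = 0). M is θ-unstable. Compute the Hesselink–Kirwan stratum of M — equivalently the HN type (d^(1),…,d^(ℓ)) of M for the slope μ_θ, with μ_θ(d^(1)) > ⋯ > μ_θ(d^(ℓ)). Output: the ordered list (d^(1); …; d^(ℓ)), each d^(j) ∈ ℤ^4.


Via rank(M_{q-1}∘⋯∘M_p): M ≅ I[1,2]^3, I[1,3], I[4,4]^4.
μ_θ-semistable layers: μ^(1)=88; μ^(2)=10; μ^(3)=-3; μ^(4)=-29

((0, 0, 1, 0); (0, 4, 0, 0); (0, 0, 0, 4); (4, 0, 0, 0))


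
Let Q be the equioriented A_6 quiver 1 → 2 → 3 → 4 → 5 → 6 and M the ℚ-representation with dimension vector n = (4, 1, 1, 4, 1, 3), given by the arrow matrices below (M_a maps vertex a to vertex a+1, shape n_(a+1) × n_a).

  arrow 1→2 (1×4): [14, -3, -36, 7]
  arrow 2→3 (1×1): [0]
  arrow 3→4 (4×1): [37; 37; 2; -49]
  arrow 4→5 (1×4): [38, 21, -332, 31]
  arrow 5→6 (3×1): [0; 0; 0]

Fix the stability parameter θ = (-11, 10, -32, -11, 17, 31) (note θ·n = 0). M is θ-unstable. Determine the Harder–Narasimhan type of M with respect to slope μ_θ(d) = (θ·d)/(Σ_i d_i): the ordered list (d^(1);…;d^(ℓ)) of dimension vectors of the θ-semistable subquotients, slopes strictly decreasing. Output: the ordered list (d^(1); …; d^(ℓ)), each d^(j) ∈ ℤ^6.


Via rank(M_{q-1}∘⋯∘M_p): M ≅ I[1,1]^3, I[1,2], I[3,4], I[4,4]^2, I[4,5], I[6,6]^3.
μ_θ-semistable layers: μ^(1)=31; μ^(2)=17; μ^(3)=10; μ^(4)=-11; μ^(5)=-32

((0, 0, 0, 0, 0, 3); (0, 0, 0, 0, 1, 0); (0, 1, 0, 0, 0, 0); (4, 0, 0, 4, 0, 0); (0, 0, 1, 0, 0, 0))


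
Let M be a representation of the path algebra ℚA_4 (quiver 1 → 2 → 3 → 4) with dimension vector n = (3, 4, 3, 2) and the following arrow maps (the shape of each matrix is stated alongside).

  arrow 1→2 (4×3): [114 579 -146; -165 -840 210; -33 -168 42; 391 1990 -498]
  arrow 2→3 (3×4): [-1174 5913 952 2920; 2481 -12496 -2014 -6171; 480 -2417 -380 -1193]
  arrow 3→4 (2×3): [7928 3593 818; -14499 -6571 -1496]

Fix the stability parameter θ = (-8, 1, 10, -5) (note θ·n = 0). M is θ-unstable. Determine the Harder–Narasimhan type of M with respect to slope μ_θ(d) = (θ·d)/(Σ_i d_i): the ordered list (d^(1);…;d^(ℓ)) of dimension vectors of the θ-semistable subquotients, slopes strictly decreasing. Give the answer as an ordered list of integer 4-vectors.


Barcode: M ≅ I[1,1], I[1,4]^2, I[2,2], I[2,3]. HN layers by μ_θ (4 steps, strictly decreasing):
  μ^(1)=10; μ^(2)=5/2; μ^(3)=1; μ^(4)=-8

((0, 0, 1, 0); (0, 0, 2, 2); (0, 4, 0, 0); (3, 0, 0, 0))


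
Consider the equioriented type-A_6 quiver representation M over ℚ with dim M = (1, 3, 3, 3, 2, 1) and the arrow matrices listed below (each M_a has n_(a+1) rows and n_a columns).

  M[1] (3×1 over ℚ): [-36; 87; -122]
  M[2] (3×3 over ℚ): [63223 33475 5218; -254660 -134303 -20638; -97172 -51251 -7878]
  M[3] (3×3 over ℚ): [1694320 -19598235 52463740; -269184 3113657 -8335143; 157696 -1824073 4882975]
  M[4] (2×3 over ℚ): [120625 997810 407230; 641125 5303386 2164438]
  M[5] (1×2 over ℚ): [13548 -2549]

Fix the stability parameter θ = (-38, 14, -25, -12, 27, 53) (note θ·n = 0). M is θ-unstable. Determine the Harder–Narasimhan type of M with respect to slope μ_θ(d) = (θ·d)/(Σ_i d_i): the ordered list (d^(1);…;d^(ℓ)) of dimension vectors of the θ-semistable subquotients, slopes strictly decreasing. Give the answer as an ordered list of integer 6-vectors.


Interval decomposition of M: I[1,6], I[2,2], I[2,3], I[3,4], I[4,4], I[5,5].
HN type (ℓ=8): μ^(1)=53; μ^(2)=27; μ^(3)=14; μ^(4)=-11/2; μ^(5)=-23/3; μ^(6)=-12; μ^(7)=-25; μ^(8)=-38

((0, 0, 0, 0, 0, 1); (0, 0, 0, 0, 2, 0); (0, 1, 0, 0, 0, 0); (0, 1, 1, 0, 0, 0); (0, 1, 1, 1, 0, 0); (0, 0, 0, 2, 0, 0); (0, 0, 1, 0, 0, 0); (1, 0, 0, 0, 0, 0))
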